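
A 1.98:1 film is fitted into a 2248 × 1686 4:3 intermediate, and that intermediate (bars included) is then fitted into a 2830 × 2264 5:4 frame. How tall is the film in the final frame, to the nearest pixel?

First fit — 1.98:1 into 2248×1686 spans the width: 2248.00 × 1135.35.
4:3 in 2830×2264: fills the width, so the intermediate becomes 2830.00 × 2122.50 — a scale of ×1.2589.
The film scales with it: height 1135.35 × 1.2589 ≈ 1429.29.

1429 px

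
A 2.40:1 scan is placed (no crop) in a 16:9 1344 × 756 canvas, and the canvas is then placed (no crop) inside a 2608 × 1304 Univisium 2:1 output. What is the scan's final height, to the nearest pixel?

966 px

2.40:1 in 1344×756: fills the width, so the scan is 1344.00 × 560.00.
Second fit — the 16:9 canvas into 2608×1304 spans the height: 2318.22 × 1304.00 (×1.7249 from 1344×756).
So the scan's height is 560.00 × 1.7249 ≈ 965.93.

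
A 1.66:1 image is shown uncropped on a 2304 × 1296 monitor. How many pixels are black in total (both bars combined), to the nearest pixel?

197821 pixels

1.66:1 (1.660) < 16×9 (1.778), so the image fills the height.
Content width = 1296 × 1.660 ≈ 2151.3600 px.
Leftover width: 2304 − 2151.3600 = 152.6400 px.
That's 152.6400 × 1296 ≈ 197821 black pixels.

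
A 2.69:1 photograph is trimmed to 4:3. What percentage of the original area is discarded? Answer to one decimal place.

4:3 is narrower than 2.69:1, so the crop keeps the full height and trims the width.
Area ratio = (1.333)/(2.690) = 49.57%; the remaining 50.43% is cropped out.

50.4%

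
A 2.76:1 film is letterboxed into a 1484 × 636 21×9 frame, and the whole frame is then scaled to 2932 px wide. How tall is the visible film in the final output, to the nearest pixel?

1062 px

Fitted into 1484×636, the film spans the width; its height is 1484 / 2.760 ≈ 537.68 px.
Scaling 1484 → 2932 is ×1.9757, so the height becomes 537.68 × 1.9757 ≈ 1062.32 px.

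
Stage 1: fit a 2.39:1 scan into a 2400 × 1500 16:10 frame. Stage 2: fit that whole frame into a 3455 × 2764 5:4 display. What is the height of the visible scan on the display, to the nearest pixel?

Inside the 2400×1500 canvas the scan is width-limited at 2400.00 × 1004.18.
16:10 in 3455×2764: fills the width, so the intermediate becomes 3455.00 × 2159.38 — a scale of ×1.4396.
Applying the same ×1.4396: 1004.18 → 1445.61.

1446 px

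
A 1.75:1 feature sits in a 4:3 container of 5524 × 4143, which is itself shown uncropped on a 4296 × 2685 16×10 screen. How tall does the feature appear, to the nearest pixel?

2046 px

1.75:1 in 5524×4143: fills the width, so the feature is 5524.00 × 3156.57.
4:3 in 4296×2685: fills the height, so the intermediate becomes 3580.00 × 2685.00 — a scale of ×0.6481.
The feature scales with it: height 3156.57 × 0.6481 ≈ 2045.71.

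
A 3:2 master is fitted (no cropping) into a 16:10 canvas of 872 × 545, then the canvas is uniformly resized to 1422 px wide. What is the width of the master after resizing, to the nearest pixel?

At 872×545 the master is height-limited, so width = 545 × 3/2 ≈ 817.50 px.
Resizing to 1422 px wide multiplies everything by 1.6307: 817.50 → 1333.12 px.

1333 px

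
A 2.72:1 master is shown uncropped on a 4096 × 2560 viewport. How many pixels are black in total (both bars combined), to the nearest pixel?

4317666 pixels

Since 2.720 > 1.600, the master is width-limited.
Content height = 4096 / 2.720 ≈ 1505.8824 px.
Black = 2560 − 1505.8824 = 1054.1176 px.
Across the 4096-px span: 1054.1176 × 4096 ≈ 4317666 px.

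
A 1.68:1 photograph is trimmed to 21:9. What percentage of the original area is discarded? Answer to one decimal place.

28.0%

Going from 1.68:1 to 21:9 means cutting height while keeping width.
Fraction kept = (1.680)/(2.333) ≈ 72.00%, so 28.00% is lost.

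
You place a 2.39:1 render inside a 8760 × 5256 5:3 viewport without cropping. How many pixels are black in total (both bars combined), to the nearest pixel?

13934778 pixels

2.39:1 (2.390) > 5:3 (1.667), so the render fills the width.
That makes the image 3665.2720 px tall (8760 / 2.390).
5256 − 3665.2720 = 1590.7280 px of bars.
Across the 8760-px span: 1590.7280 × 8760 ≈ 13934778 px.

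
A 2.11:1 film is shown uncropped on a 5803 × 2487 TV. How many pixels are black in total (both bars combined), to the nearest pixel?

1381354 pixels

2.11:1 is narrower than 21:9, so it spans the full height.
Content width = 2487 × 2.110 ≈ 5247.5700 px.
5803 − 5247.5700 = 555.4300 px of bars.
That's 555.4300 × 2487 ≈ 1381354 black pixels.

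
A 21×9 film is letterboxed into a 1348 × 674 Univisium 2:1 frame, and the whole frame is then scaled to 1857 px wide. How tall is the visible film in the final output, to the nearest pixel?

796 px

At 1348×674 the film is width-limited, so height = 1348 × 9/21 ≈ 577.71 px.
Resizing to 1857 px wide multiplies everything by 1.3776: 577.71 → 795.86 px.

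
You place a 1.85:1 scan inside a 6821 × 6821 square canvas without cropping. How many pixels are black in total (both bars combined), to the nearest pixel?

21376830 pixels

1.85:1 (1.850) > square (1.000), so the scan fills the width.
The scan is 6821 / 1.850 ≈ 3687.0270 px tall.
Black = 6821 − 3687.0270 = 3133.9730 px.
Across the 6821-px span: 3133.9730 × 6821 ≈ 21376830 px.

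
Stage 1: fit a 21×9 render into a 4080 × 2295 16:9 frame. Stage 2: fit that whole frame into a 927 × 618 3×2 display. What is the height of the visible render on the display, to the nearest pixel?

Inside the 4080×2295 canvas the render is width-limited at 4080.00 × 1748.57.
16:9 in 927×618: fills the width, so the intermediate becomes 927.00 × 521.44 — a scale of ×0.2272.
Applying the same ×0.2272: 1748.57 → 397.29.

397 px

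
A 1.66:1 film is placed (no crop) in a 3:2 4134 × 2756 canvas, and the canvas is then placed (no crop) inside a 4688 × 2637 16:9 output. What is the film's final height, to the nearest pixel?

First fit — 1.66:1 into 4134×2756 spans the width: 4134.00 × 2490.36.
The 3:2 canvas is height-limited in 4688×2637, giving 3955.50 × 2637.00; scale factor 0.9568.
Applying the same ×0.9568: 2490.36 → 2382.83.

2383 px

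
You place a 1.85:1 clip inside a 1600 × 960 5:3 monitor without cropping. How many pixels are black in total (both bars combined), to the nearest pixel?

Since 1.850 > 1.667, the clip is width-limited.
The clip is 1600 / 1.850 ≈ 864.8649 px tall.
960 − 864.8649 = 95.1351 px of bars.
Bar area = 95.1351 × 1600 ≈ 152216 px.

152216 pixels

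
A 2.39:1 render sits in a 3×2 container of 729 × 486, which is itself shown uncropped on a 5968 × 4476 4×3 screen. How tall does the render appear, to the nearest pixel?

2497 px

Inside the 729×486 canvas the render is width-limited at 729.00 × 305.02.
Second fit — the 3×2 canvas into 5968×4476 spans the width: 5968.00 × 3978.67 (×8.1866 from 729×486).
So the render's height is 305.02 × 8.1866 ≈ 2497.07.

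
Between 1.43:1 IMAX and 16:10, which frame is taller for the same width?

1.43 and 16:10 = 1.6; 1.6 > 1.43. The smaller width-to-height ratio is the taller frame.

1.43:1 IMAX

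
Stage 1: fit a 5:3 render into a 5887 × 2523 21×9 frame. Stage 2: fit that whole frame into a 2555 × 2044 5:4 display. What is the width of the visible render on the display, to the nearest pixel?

Inside the 5887×2523 canvas the render is height-limited at 4205.00 × 2523.00.
21×9 in 2555×2044: fills the width, so the intermediate becomes 2555.00 × 1095.00 — a scale of ×0.4340.
The render scales with it: width 4205.00 × 0.4340 ≈ 1825.00.

1825 px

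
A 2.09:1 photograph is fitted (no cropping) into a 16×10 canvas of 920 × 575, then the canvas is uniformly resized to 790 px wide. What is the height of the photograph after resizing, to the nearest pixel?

378 px

In the 920×575 frame the photograph fills the width: height = 920 / 2.090 ≈ 440.19 px.
Scaling 920 → 790 is ×0.8587, so the height becomes 440.19 × 0.8587 ≈ 377.99 px.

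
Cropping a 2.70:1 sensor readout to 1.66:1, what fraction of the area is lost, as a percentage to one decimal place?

38.5%

Going from 2.70:1 to 1.66:1 means cutting width while keeping height.
(1.660)/(2.700) ≈ 0.615 of the area survives, leaving 38.52% discarded.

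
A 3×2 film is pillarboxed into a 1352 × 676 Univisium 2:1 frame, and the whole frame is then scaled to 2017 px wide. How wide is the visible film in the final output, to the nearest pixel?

At 1352×676 the film is height-limited, so width = 676 × 3/2 ≈ 1014.00 px.
Scaling 1352 → 2017 is ×1.4919, so the width becomes 1014.00 × 1.4919 ≈ 1512.75 px.

1513 px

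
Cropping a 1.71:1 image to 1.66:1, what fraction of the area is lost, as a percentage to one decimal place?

2.9%

1.66:1 is narrower than 1.71:1, so the crop keeps the full height and trims the width.
Fraction kept = (1.660)/(1.710) ≈ 97.08%, so 2.92% is lost.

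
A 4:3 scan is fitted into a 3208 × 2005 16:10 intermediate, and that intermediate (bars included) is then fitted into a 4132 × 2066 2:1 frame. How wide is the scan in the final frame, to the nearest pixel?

2755 px

4:3 in 3208×2005: fills the height, so the scan is 2673.33 × 2005.00.
Second fit — the 16:10 canvas into 4132×2066 spans the height: 3305.60 × 2066.00 (×1.0304 from 3208×2005).
Applying the same ×1.0304: 2673.33 → 2754.67.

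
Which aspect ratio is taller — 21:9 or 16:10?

21:9 = 2.333 and 16:10 = 1.6; 2.333 > 1.6. The smaller width-to-height ratio is the taller frame.

16:10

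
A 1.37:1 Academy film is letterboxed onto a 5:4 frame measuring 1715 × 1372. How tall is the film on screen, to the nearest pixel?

1252 px

1.37:1 Academy (1.370) > 5:4 (1.250), so the film fills the width.
That makes the image 1251.82 px tall (1715 / 1.370).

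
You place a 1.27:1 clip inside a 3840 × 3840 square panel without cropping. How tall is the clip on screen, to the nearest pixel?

1.27:1 (1.270) > square (1.000), so the clip fills the width.
The clip is 3840 / 1.270 ≈ 3023.62 px tall.

3024 px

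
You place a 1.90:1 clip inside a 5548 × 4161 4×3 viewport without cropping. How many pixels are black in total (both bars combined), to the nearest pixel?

6885068 pixels

1.90:1 (1.900) > 4×3 (1.333), so the clip fills the width.
Content height = 5548 / 1.900 ≈ 2920.0000 px.
4161 − 2920.0000 = 1241.0000 px of bars.
That's 1241.0000 × 5548 ≈ 6885068 black pixels.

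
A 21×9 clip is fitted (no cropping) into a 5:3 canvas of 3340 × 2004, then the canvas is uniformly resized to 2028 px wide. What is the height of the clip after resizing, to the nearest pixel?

In the 3340×2004 frame the clip fills the width: height = 3340 × 9/21 ≈ 1431.43 px.
Resizing to 2028 px wide multiplies everything by 0.6072: 1431.43 → 869.14 px.

869 px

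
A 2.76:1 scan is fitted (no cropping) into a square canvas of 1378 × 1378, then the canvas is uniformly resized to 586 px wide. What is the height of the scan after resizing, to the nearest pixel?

In the 1378×1378 frame the scan fills the width: height = 1378 / 2.760 ≈ 499.28 px.
Scaling 1378 → 586 is ×0.4253, so the height becomes 499.28 × 0.4253 ≈ 212.32 px.

212 px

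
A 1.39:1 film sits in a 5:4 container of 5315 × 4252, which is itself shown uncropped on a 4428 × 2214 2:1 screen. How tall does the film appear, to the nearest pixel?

1.39:1 in 5315×4252: fills the width, so the film is 5315.00 × 3823.74.
The 5:4 canvas is height-limited in 4428×2214, giving 2767.50 × 2214.00; scale factor 0.5207.
So the film's height is 3823.74 × 0.5207 ≈ 1991.01.

1991 px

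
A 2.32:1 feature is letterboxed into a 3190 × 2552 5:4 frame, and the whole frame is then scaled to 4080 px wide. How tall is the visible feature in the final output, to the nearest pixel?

At 3190×2552 the feature is width-limited, so height = 3190 / 2.320 ≈ 1375.00 px.
The frame scales by 4080/3190 = 1.2790; 1375.00 × 1.2790 ≈ 1758.62 px.

1759 px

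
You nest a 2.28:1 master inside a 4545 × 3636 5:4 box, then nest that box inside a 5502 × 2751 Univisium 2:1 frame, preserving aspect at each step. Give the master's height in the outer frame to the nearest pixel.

1508 px

2.28:1 in 4545×3636: fills the width, so the master is 4545.00 × 1993.42.
The 5:4 canvas is height-limited in 5502×2751, giving 3438.75 × 2751.00; scale factor 0.7566.
So the master's height is 1993.42 × 0.7566 ≈ 1508.22.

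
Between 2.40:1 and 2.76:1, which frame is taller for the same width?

2.4 and 2.76; 2.76 > 2.4. The smaller width-to-height ratio is the taller frame.

2.40:1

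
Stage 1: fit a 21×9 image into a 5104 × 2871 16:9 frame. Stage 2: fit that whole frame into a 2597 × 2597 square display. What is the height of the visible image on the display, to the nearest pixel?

21×9 in 5104×2871: fills the width, so the image is 5104.00 × 2187.43.
16:9 in 2597×2597: fills the width, so the intermediate becomes 2597.00 × 1460.81 — a scale of ×0.5088.
Applying the same ×0.5088: 2187.43 → 1113.00.

1113 px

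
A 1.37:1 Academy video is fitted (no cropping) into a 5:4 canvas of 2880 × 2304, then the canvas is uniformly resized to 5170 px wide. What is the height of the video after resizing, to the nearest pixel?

At 2880×2304 the video is width-limited, so height = 2880 / 1.370 ≈ 2102.19 px.
Resizing to 5170 px wide multiplies everything by 1.7951: 2102.19 → 3773.72 px.

3774 px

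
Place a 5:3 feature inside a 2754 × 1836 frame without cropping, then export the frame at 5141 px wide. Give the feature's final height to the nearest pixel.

At 2754×1836 the feature is width-limited, so height = 2754 × 3/5 ≈ 1652.40 px.
Resizing to 5141 px wide multiplies everything by 1.8667: 1652.40 → 3084.60 px.

3085 px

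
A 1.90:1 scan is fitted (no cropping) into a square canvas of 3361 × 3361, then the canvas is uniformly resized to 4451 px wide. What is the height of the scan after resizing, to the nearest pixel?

2343 px

Fitted into 3361×3361, the scan spans the width; its height is 3361 / 1.900 ≈ 1768.95 px.
The frame scales by 4451/3361 = 1.3243; 1768.95 × 1.3243 ≈ 2342.63 px.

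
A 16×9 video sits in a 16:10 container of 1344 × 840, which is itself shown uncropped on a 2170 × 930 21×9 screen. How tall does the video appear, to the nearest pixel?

837 px

16×9 in 1344×840: fills the width, so the video is 1344.00 × 756.00.
The 16:10 canvas is height-limited in 2170×930, giving 1488.00 × 930.00; scale factor 1.1071.
The video scales with it: height 756.00 × 1.1071 ≈ 837.00.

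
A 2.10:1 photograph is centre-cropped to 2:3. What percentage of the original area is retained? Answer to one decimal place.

31.7%

The height stays; only width is cut (since 2:3 is narrower than 2.10:1).
(0.667)/(2.100) ≈ 0.317 of the area survives.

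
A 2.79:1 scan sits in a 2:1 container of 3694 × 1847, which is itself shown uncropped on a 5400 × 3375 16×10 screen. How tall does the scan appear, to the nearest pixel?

Inside the 3694×1847 canvas the scan is width-limited at 3694.00 × 1324.01.
The 2:1 canvas is width-limited in 5400×3375, giving 5400.00 × 2700.00; scale factor 1.4618.
Applying the same ×1.4618: 1324.01 → 1935.48.

1935 px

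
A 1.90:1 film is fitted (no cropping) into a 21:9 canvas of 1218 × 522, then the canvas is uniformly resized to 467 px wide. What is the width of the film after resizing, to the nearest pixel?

380 px

In the 1218×522 frame the film fills the height: width = 522 × 1.900 ≈ 991.80 px.
Resizing to 467 px wide multiplies everything by 0.3834: 991.80 → 380.27 px.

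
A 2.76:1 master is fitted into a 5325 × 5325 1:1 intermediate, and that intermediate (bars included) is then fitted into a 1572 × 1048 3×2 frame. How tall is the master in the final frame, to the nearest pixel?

380 px

First fit — 2.76:1 into 5325×5325 spans the width: 5325.00 × 1929.35.
1:1 in 1572×1048: fills the height, so the intermediate becomes 1048.00 × 1048.00 — a scale of ×0.1968.
The master scales with it: height 1929.35 × 0.1968 ≈ 379.71.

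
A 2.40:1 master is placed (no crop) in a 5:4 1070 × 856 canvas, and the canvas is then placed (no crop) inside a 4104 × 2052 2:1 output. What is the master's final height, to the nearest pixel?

2.40:1 in 1070×856: fills the width, so the master is 1070.00 × 445.83.
The 5:4 canvas is height-limited in 4104×2052, giving 2565.00 × 2052.00; scale factor 2.3972.
The master scales with it: height 445.83 × 2.3972 ≈ 1068.75.

1069 px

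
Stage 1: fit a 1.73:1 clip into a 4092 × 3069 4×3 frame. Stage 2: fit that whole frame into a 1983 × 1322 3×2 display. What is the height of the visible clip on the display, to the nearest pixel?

1019 px

Inside the 4092×3069 canvas the clip is width-limited at 4092.00 × 2365.32.
Second fit — the 4×3 canvas into 1983×1322 spans the height: 1762.67 × 1322.00 (×0.4308 from 4092×3069).
Applying the same ×0.4308: 2365.32 → 1018.88.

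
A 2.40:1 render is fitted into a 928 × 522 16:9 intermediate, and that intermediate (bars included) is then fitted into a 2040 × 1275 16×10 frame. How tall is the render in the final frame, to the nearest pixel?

First fit — 2.40:1 into 928×522 spans the width: 928.00 × 386.67.
The 16:9 canvas is width-limited in 2040×1275, giving 2040.00 × 1147.50; scale factor 2.1983.
The render scales with it: height 386.67 × 2.1983 ≈ 850.00.

850 px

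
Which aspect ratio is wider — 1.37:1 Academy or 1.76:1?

1.37 and 1.76; 1.76 > 1.37.

1.76:1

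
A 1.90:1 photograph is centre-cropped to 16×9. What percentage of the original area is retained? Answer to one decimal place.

93.6%

16×9 is narrower than 1.90:1, so the crop keeps the full height and trims the width.
(1.778)/(1.900) ≈ 0.936 of the area survives.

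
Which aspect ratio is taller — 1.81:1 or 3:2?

3:2

1.81 and 3:2 = 1.5; 1.81 > 1.5. The smaller width-to-height ratio is the taller frame.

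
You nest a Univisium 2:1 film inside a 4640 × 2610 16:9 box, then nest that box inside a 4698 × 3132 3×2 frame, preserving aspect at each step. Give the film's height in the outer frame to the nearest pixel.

Univisium 2:1 in 4640×2610: fills the width, so the film is 4640.00 × 2320.00.
16:9 in 4698×3132: fills the width, so the intermediate becomes 4698.00 × 2642.62 — a scale of ×1.0125.
So the film's height is 2320.00 × 1.0125 ≈ 2349.00.

2349 px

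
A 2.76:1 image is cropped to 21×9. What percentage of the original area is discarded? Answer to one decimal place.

15.5%

Going from 2.76:1 to 21×9 means cutting width while keeping height.
Area ratio = (2.333)/(2.760) = 84.54%; the remaining 15.46% is cropped out.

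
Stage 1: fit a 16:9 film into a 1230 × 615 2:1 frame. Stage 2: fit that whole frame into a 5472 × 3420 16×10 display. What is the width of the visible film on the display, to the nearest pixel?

4864 px

Inside the 1230×615 canvas the film is height-limited at 1093.33 × 615.00.
The 2:1 canvas is width-limited in 5472×3420, giving 5472.00 × 2736.00; scale factor 4.4488.
So the film's width is 1093.33 × 4.4488 ≈ 4864.00.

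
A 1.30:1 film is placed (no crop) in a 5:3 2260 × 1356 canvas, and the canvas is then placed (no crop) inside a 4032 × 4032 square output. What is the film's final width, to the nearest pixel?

3145 px

Inside the 2260×1356 canvas the film is height-limited at 1762.80 × 1356.00.
Second fit — the 5:3 canvas into 4032×4032 spans the width: 4032.00 × 2419.20 (×1.7841 from 2260×1356).
Applying the same ×1.7841: 1762.80 → 3144.96.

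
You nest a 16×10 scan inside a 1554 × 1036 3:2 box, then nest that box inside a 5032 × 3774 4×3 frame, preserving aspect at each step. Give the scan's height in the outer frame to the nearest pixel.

3145 px

First fit — 16×10 into 1554×1036 spans the width: 1554.00 × 971.25.
3:2 in 5032×3774: fills the width, so the intermediate becomes 5032.00 × 3354.67 — a scale of ×3.2381.
Applying the same ×3.2381: 971.25 → 3145.00.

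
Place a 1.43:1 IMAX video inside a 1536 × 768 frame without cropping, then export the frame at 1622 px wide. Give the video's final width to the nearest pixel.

1160 px

At 1536×768 the video is height-limited, so width = 768 × 1.430 ≈ 1098.24 px.
The frame scales by 1622/1536 = 1.0560; 1098.24 × 1.0560 ≈ 1159.73 px.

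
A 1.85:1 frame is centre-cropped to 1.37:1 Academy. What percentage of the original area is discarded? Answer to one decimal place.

25.9%

1.37:1 Academy is narrower than 1.85:1, so the crop keeps the full height and trims the width.
(1.370)/(1.850) ≈ 0.741 of the area survives, leaving 25.95% discarded.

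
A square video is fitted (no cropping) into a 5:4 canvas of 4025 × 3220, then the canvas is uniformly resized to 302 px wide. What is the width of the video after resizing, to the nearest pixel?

In the 4025×3220 frame the video fills the height: width = 3220 × 1/1 ≈ 3220.00 px.
Resizing to 302 px wide multiplies everything by 0.0750: 3220.00 → 241.60 px.

242 px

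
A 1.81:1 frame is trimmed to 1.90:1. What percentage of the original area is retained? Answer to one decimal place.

The width stays; only height is cut (since 1.90:1 is wider than 1.81:1).
Area ratio = (1.810)/(1.900) = 95.26% retained.

95.3%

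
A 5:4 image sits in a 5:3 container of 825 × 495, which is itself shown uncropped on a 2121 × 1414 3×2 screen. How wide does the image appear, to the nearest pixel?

5:4 in 825×495: fills the height, so the image is 618.75 × 495.00.
The 5:3 canvas is width-limited in 2121×1414, giving 2121.00 × 1272.60; scale factor 2.5709.
Applying the same ×2.5709: 618.75 → 1590.75.

1591 px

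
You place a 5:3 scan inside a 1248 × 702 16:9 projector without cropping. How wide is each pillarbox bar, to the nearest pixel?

39 px

5:3 (1.667) < 16:9 (1.778), so the scan fills the height.
The scan is 702 × 5/3 ≈ 1170.00 px wide.
1248 − 1170.00 = 78.00 px of bars (39.00 each).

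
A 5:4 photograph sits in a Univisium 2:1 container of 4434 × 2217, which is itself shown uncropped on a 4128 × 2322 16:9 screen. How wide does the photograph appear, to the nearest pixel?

Inside the 4434×2217 canvas the photograph is height-limited at 2771.25 × 2217.00.
Second fit — the Univisium 2:1 canvas into 4128×2322 spans the width: 4128.00 × 2064.00 (×0.9310 from 4434×2217).
Applying the same ×0.9310: 2771.25 → 2580.00.

2580 px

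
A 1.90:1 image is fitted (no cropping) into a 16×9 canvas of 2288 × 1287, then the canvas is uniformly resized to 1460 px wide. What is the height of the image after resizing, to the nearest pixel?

At 2288×1287 the image is width-limited, so height = 2288 / 1.900 ≈ 1204.21 px.
The frame scales by 1460/2288 = 0.6381; 1204.21 × 0.6381 ≈ 768.42 px.

768 px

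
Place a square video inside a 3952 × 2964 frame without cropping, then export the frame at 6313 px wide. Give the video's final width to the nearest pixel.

4735 px

At 3952×2964 the video is height-limited, so width = 2964 × 1/1 ≈ 2964.00 px.
Resizing to 6313 px wide multiplies everything by 1.5974: 2964.00 → 4734.75 px.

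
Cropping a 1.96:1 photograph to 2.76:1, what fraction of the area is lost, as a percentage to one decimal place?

29.0%

Going from 1.96:1 to 2.76:1 means cutting height while keeping width.
Fraction kept = (1.960)/(2.760) ≈ 71.01%, so 28.99% is lost.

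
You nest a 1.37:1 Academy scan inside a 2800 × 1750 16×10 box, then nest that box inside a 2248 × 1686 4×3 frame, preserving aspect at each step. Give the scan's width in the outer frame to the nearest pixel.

Inside the 2800×1750 canvas the scan is height-limited at 2397.50 × 1750.00.
Second fit — the 16×10 canvas into 2248×1686 spans the width: 2248.00 × 1405.00 (×0.8029 from 2800×1750).
So the scan's width is 2397.50 × 0.8029 ≈ 1924.85.

1925 px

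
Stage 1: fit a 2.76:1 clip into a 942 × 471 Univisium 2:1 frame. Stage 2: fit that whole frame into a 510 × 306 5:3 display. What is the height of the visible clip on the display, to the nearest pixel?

2.76:1 in 942×471: fills the width, so the clip is 942.00 × 341.30.
The Univisium 2:1 canvas is width-limited in 510×306, giving 510.00 × 255.00; scale factor 0.5414.
Applying the same ×0.5414: 341.30 → 184.78.

185 px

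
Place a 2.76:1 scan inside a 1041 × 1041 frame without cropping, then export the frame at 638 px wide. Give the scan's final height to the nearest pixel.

231 px

At 1041×1041 the scan is width-limited, so height = 1041 / 2.760 ≈ 377.17 px.
Resizing to 638 px wide multiplies everything by 0.6129: 377.17 → 231.16 px.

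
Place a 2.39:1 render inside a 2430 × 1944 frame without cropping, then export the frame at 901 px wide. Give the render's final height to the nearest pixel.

377 px

In the 2430×1944 frame the render fills the width: height = 2430 / 2.390 ≈ 1016.74 px.
Resizing to 901 px wide multiplies everything by 0.3708: 1016.74 → 376.99 px.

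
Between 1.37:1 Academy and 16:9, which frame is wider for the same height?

1.37 and 16:9 = 1.778; 1.778 > 1.37.

16:9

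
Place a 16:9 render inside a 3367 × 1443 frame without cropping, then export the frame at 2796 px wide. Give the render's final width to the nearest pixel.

2130 px

Fitted into 3367×1443, the render spans the height; its width is 1443 × 16/9 ≈ 2565.33 px.
Resizing to 2796 px wide multiplies everything by 0.8304: 2565.33 → 2130.29 px.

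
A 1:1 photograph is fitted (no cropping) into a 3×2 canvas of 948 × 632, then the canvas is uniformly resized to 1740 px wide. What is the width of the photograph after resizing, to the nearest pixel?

Fitted into 948×632, the photograph spans the height; its width is 632 × 1/1 ≈ 632.00 px.
The frame scales by 1740/948 = 1.8354; 632.00 × 1.8354 ≈ 1160.00 px.

1160 px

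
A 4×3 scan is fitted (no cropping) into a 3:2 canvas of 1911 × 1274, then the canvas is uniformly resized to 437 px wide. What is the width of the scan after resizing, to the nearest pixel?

388 px

In the 1911×1274 frame the scan fills the height: width = 1274 × 4/3 ≈ 1698.67 px.
Resizing to 437 px wide multiplies everything by 0.2287: 1698.67 → 388.44 px.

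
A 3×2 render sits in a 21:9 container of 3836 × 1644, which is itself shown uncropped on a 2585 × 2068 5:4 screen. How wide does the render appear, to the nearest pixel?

First fit — 3×2 into 3836×1644 spans the height: 2466.00 × 1644.00.
21:9 in 2585×2068: fills the width, so the intermediate becomes 2585.00 × 1107.86 — a scale of ×0.6739.
Applying the same ×0.6739: 2466.00 → 1661.79.

1662 px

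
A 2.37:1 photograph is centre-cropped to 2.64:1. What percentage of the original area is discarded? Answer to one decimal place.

10.2%

Going from 2.37:1 to 2.64:1 means cutting height while keeping width.
Area ratio = (2.370)/(2.640) = 89.77%; the remaining 10.23% is cropped out.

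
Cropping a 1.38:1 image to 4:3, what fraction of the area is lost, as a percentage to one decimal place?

3.4%

4:3 is narrower than 1.38:1, so the crop keeps the full height and trims the width.
(1.333)/(1.380) ≈ 0.966 of the area survives, leaving 3.38% discarded.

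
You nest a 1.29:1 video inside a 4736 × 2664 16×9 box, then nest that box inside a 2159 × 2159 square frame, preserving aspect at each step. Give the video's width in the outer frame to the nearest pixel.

First fit — 1.29:1 into 4736×2664 spans the height: 3436.56 × 2664.00.
The 16×9 canvas is width-limited in 2159×2159, giving 2159.00 × 1214.44; scale factor 0.4559.
Applying the same ×0.4559: 3436.56 → 1566.62.

1567 px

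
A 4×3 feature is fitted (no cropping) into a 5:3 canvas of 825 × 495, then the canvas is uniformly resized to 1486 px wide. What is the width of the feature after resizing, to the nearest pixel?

1189 px

In the 825×495 frame the feature fills the height: width = 495 × 4/3 ≈ 660.00 px.
Resizing to 1486 px wide multiplies everything by 1.8012: 660.00 → 1188.80 px.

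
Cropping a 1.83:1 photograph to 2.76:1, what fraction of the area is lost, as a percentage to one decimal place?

33.7%

2.76:1 is wider than 1.83:1, so the crop keeps the full width and trims the height.
Area ratio = (1.830)/(2.760) = 66.30%; the remaining 33.70% is cropped out.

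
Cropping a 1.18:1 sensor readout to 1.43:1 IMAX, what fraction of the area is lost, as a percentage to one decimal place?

17.5%

The width stays; only height is cut (since 1.43:1 IMAX is wider than 1.18:1).
(1.180)/(1.430) ≈ 0.825 of the area survives, leaving 17.48% discarded.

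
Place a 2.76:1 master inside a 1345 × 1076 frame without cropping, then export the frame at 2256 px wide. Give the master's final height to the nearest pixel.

817 px

At 1345×1076 the master is width-limited, so height = 1345 / 2.760 ≈ 487.32 px.
Scaling 1345 → 2256 is ×1.6773, so the height becomes 487.32 × 1.6773 ≈ 817.39 px.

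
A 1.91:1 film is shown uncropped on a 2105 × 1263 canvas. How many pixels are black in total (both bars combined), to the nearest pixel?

Since 1.910 > 1.667, the film is width-limited.
Content height = 2105 / 1.910 ≈ 1102.0942 px.
Leftover height: 1263 − 1102.0942 = 160.9058 px.
That's 160.9058 × 2105 ≈ 338707 black pixels.

338707 pixels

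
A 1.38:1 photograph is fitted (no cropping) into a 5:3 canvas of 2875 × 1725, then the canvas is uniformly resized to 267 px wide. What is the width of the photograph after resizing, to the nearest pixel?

221 px

At 2875×1725 the photograph is height-limited, so width = 1725 × 1.380 ≈ 2380.50 px.
The frame scales by 267/2875 = 0.0929; 2380.50 × 0.0929 ≈ 221.08 px.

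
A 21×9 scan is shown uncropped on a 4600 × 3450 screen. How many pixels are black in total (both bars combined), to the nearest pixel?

21×9 (2.333) > 4×3 (1.333), so the scan fills the width.
That makes the image 1971.4286 px tall (4600 × 9/21).
Black = 3450 − 1971.4286 = 1478.5714 px.
That's 1478.5714 × 4600 ≈ 6801429 black pixels.

6801429 pixels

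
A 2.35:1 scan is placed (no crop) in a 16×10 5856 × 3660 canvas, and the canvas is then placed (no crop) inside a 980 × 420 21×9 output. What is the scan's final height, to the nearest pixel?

Inside the 5856×3660 canvas the scan is width-limited at 5856.00 × 2491.91.
The 16×10 canvas is height-limited in 980×420, giving 672.00 × 420.00; scale factor 0.1148.
So the scan's height is 2491.91 × 0.1148 ≈ 285.96.

286 px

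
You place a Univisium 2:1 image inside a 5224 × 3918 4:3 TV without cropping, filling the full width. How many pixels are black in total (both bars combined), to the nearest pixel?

6822544 pixels

Content height = 5224 × 1/2 ≈ 2612.0000 px.
Leftover height: 3918 − 2612.0000 = 1306.0000 px.
That's 1306.0000 × 5224 ≈ 6822544 black pixels.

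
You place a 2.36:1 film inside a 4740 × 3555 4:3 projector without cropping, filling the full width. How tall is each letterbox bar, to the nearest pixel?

773 px

That makes the image 2008.47 px tall (4740 / 2.360).
3555 − 2008.47 = 1546.53 px of bars (773.26 each).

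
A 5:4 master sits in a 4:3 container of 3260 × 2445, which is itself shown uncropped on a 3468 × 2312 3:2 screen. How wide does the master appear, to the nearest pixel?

2890 px

5:4 in 3260×2445: fills the height, so the master is 3056.25 × 2445.00.
4:3 in 3468×2312: fills the height, so the intermediate becomes 3082.67 × 2312.00 — a scale of ×0.9456.
The master scales with it: width 3056.25 × 0.9456 ≈ 2890.00.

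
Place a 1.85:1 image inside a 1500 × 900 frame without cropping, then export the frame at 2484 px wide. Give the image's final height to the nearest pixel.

In the 1500×900 frame the image fills the width: height = 1500 / 1.850 ≈ 810.81 px.
Resizing to 2484 px wide multiplies everything by 1.6560: 810.81 → 1342.70 px.

1343 px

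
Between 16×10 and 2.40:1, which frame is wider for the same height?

2.40:1

16×10 = 1.6 and 2.4; 2.4 > 1.6.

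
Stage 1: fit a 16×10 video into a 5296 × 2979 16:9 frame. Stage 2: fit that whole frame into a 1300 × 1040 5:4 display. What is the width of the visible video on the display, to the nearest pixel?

First fit — 16×10 into 5296×2979 spans the height: 4766.40 × 2979.00.
Second fit — the 16:9 canvas into 1300×1040 spans the width: 1300.00 × 731.25 (×0.2455 from 5296×2979).
So the video's width is 4766.40 × 0.2455 ≈ 1170.00.

1170 px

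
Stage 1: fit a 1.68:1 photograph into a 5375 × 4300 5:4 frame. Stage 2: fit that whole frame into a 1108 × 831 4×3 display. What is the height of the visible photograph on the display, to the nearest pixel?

Inside the 5375×4300 canvas the photograph is width-limited at 5375.00 × 3199.40.
Second fit — the 5:4 canvas into 1108×831 spans the height: 1038.75 × 831.00 (×0.1933 from 5375×4300).
The photograph scales with it: height 3199.40 × 0.1933 ≈ 618.30.

618 px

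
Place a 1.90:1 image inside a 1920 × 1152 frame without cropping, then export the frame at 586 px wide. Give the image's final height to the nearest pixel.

308 px

At 1920×1152 the image is width-limited, so height = 1920 / 1.900 ≈ 1010.53 px.
Resizing to 586 px wide multiplies everything by 0.3052: 1010.53 → 308.42 px.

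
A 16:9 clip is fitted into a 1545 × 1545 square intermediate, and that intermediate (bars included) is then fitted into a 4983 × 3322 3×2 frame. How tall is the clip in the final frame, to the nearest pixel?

1869 px

Inside the 1545×1545 canvas the clip is width-limited at 1545.00 × 869.06.
The square canvas is height-limited in 4983×3322, giving 3322.00 × 3322.00; scale factor 2.1502.
The clip scales with it: height 869.06 × 2.1502 ≈ 1868.62.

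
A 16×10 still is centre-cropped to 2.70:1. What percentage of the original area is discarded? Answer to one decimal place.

Going from 16×10 to 2.70:1 means cutting height while keeping width.
(1.600)/(2.700) ≈ 0.593 of the area survives, leaving 40.74% discarded.

40.7%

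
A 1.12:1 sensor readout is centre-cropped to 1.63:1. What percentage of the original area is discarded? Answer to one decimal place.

The width stays; only height is cut (since 1.63:1 is wider than 1.12:1).
(1.120)/(1.630) ≈ 0.687 of the area survives, leaving 31.29% discarded.

31.3%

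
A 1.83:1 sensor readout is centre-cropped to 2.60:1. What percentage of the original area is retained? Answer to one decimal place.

70.4%

The width stays; only height is cut (since 2.60:1 is wider than 1.83:1).
Area ratio = (1.830)/(2.600) = 70.38% retained.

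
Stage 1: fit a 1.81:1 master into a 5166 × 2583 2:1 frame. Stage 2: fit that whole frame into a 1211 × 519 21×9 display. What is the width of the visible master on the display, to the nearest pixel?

1.81:1 in 5166×2583: fills the height, so the master is 4675.23 × 2583.00.
Second fit — the 2:1 canvas into 1211×519 spans the height: 1038.00 × 519.00 (×0.2009 from 5166×2583).
The master scales with it: width 4675.23 × 0.2009 ≈ 939.39.

939 px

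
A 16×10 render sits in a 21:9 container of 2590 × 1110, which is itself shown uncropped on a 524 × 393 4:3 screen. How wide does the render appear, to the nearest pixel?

16×10 in 2590×1110: fills the height, so the render is 1776.00 × 1110.00.
21:9 in 524×393: fills the width, so the intermediate becomes 524.00 × 224.57 — a scale of ×0.2023.
So the render's width is 1776.00 × 0.2023 ≈ 359.31.

359 px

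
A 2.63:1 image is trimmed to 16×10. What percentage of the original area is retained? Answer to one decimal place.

60.8%

The height stays; only width is cut (since 16×10 is narrower than 2.63:1).
(1.600)/(2.630) ≈ 0.608 of the area survives.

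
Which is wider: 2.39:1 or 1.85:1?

2.39 and 1.85; 2.39 > 1.85.

2.39:1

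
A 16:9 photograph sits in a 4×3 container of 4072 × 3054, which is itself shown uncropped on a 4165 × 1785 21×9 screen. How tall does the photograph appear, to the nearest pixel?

1339 px

First fit — 16:9 into 4072×3054 spans the width: 4072.00 × 2290.50.
The 4×3 canvas is height-limited in 4165×1785, giving 2380.00 × 1785.00; scale factor 0.5845.
The photograph scales with it: height 2290.50 × 0.5845 ≈ 1338.75.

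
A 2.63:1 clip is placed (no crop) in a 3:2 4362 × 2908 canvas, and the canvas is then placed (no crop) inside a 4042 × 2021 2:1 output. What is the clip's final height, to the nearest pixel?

1153 px

2.63:1 in 4362×2908: fills the width, so the clip is 4362.00 × 1658.56.
Second fit — the 3:2 canvas into 4042×2021 spans the height: 3031.50 × 2021.00 (×0.6950 from 4362×2908).
The clip scales with it: height 1658.56 × 0.6950 ≈ 1152.66.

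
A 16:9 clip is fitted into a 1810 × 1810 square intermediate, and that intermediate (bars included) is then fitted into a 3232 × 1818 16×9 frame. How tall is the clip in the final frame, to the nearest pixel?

16:9 in 1810×1810: fills the width, so the clip is 1810.00 × 1018.12.
square in 3232×1818: fills the height, so the intermediate becomes 1818.00 × 1818.00 — a scale of ×1.0044.
So the clip's height is 1018.12 × 1.0044 ≈ 1022.62.

1023 px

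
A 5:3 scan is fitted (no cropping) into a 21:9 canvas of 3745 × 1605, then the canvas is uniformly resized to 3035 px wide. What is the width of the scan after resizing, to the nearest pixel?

In the 3745×1605 frame the scan fills the height: width = 1605 × 5/3 ≈ 2675.00 px.
The frame scales by 3035/3745 = 0.8104; 2675.00 × 0.8104 ≈ 2167.86 px.

2168 px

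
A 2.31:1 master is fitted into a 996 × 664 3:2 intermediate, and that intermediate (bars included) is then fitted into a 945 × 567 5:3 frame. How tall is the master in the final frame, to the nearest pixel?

368 px

2.31:1 in 996×664: fills the width, so the master is 996.00 × 431.17.
Second fit — the 3:2 canvas into 945×567 spans the height: 850.50 × 567.00 (×0.8539 from 996×664).
The master scales with it: height 431.17 × 0.8539 ≈ 368.18.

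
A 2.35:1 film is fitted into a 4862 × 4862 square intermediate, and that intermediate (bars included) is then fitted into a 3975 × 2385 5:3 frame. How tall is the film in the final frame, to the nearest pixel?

Inside the 4862×4862 canvas the film is width-limited at 4862.00 × 2068.94.
The square canvas is height-limited in 3975×2385, giving 2385.00 × 2385.00; scale factor 0.4905.
The film scales with it: height 2068.94 × 0.4905 ≈ 1014.89.

1015 px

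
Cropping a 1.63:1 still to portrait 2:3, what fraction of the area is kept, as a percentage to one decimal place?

40.9%

portrait 2:3 is narrower than 1.63:1, so the crop keeps the full height and trims the width.
(0.667)/(1.630) ≈ 0.409 of the area survives.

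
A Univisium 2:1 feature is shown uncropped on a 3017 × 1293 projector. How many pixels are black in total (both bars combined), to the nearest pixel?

557283 pixels

Since 2.000 < 2.333, the feature is height-limited.
That makes the image 2586.0000 px wide (1293 × 2/1).
Black = 3017 − 2586.0000 = 431.0000 px.
Bar area = 431.0000 × 1293 ≈ 557283 px.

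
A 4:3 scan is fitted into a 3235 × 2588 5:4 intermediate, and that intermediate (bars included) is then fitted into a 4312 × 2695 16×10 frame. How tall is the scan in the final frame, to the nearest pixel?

2527 px

4:3 in 3235×2588: fills the width, so the scan is 3235.00 × 2426.25.
5:4 in 4312×2695: fills the height, so the intermediate becomes 3368.75 × 2695.00 — a scale of ×1.0413.
The scan scales with it: height 2426.25 × 1.0413 ≈ 2526.56.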